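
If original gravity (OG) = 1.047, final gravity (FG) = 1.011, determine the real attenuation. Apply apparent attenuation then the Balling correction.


AA = (OG−FG)/(OG−1)·100;  RA = AA·0.8192
AA = (1.047 − 1.011)/(1.047 − 1)·100 = 76.5957
RA = 76.5957·0.8192

62.7472 %


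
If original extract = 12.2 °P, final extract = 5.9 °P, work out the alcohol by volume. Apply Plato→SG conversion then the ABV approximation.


SG = 259/(259 − P);  ABV = (OG − FG)·131.25
OG = 259/(259 − 12.2) = 1.0494
FG = 259/(259 − 5.9) = 1.0233
ABV = (1.0494 − 1.0233)·131.25

3.4285 % ABV


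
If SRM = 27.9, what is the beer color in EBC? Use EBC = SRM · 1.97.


EBC = 27.9 · 1.97

54.9630 EBC


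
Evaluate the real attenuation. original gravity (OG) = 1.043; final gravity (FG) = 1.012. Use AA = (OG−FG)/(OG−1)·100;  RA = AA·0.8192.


AA = (1.043 − 1.012)/(1.043 − 1)·100 = 72.0930
RA = 72.0930·0.8192

59.0586 %


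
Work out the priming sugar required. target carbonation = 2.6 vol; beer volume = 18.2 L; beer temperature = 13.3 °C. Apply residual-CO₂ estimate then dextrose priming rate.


residual = 14.695·(0.01821 + 0.09011·e^(−0.04·T));  sugar = (target − residual)·4.0·V
residual = 14.695·(0.01821 + 0.09011·e^(−0.04·13.3)) = 1.0454
sugar = (2.6 − 1.0454)·4.0·18.2

113.1713 g


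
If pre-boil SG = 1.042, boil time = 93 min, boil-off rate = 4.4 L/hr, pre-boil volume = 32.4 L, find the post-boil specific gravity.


V_post = V_pre − rate·(t/60);  SG_post = 1 + (SG_pre−1)·V_pre/V_post
V_post = 32.4 − 4.4·(93/60) = 25.5800
SG_post = 1 + (1.042 − 1)·32.4/25.5800

1.0532


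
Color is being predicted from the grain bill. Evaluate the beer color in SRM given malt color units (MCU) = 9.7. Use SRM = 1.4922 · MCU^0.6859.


SRM = 1.4922 · 9.7^0.6859

7.0901 SRM


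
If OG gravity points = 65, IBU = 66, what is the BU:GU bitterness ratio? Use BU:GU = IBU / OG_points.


BU:GU = 66 / 65

1.0154


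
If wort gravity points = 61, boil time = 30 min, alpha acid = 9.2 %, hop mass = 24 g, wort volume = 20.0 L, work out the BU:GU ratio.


U = 1.65·0.000125^(GP/1000)·(1−e^(−0.04t))/4.15;  IBU = (α/100)·m·U·1000/V;  BU:GU = IBU/GP
U = 1.65·0.000125^(61/1000)·(1−e^(−0.04·30))/4.15 = 0.1606
IBU = (9.2/100)·24·0.1606·1000/20.0 = 17.7285
BU:GU = 17.7285/61

0.2906


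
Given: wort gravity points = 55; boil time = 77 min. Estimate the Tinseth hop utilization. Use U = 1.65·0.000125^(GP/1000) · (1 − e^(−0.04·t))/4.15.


bigness = 1.65·0.000125^(55/1000) = 1.0065
boil_factor = (1 − e^(−0.04·77))/4.15 = 0.2299
U = 1.0065 · 0.2299

0.2314


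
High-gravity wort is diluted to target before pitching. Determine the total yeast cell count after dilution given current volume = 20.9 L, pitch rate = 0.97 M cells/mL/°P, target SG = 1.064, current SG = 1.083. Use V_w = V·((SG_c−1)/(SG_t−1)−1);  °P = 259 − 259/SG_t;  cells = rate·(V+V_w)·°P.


V_w = 20.9·((1.083−1)/(1.064−1)−1) = 6.2047
V_final = 20.9 + 6.2047 = 27.1047
°P = 259 − 259/1.064 = 15.5789
cells = 0.97·27.1047·15.5789

409.5946 billion cells


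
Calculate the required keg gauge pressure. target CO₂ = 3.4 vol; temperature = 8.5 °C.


psi = vols/(0.01821 + 0.09011·e^(−0.04·T)) − 14.695
psi = 3.4/(0.01821 + 0.09011·e^(−0.04·8.5)) − 14.695

26.5934 psi


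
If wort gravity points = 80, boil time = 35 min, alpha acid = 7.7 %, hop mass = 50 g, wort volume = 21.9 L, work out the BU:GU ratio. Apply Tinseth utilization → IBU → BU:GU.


U = 1.65·0.000125^(GP/1000)·(1−e^(−0.04t))/4.15;  IBU = (α/100)·m·U·1000/V;  BU:GU = IBU/GP
U = 1.65·0.000125^(80/1000)·(1−e^(−0.04·35))/4.15 = 0.1460
IBU = (7.7/100)·50·0.1460·1000/21.9 = 25.6586
BU:GU = 25.6586/80

0.3207


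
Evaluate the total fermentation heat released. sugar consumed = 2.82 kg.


Q = m_sugar · 590 kJ/kg
Q = 2.82 · 590

1663.8000 kJ


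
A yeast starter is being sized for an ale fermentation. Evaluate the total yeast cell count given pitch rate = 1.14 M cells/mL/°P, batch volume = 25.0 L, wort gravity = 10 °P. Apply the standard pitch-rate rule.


cells (billions) = rate · V_L · °P
cells = 1.14 · 25.0 · 10

285.0000 billion cells


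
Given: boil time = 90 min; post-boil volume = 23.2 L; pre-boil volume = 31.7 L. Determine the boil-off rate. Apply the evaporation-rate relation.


rate = (V_pre − V_post) / (t_min/60)
rate = (31.7 − 23.2) / (90/60)

5.6667 L/hr


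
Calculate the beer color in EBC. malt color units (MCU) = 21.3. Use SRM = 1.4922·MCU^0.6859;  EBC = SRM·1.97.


SRM = 1.4922·21.3^0.6859 = 12.1608
EBC = 12.1608·1.97

23.9568 EBC


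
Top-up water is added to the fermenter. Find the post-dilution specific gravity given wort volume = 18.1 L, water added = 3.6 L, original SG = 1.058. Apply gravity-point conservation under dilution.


SG_new = 1 + (SG_old − 1)·V_old/(V_old + V_water)
pts = (1.058 − 1)·1000·18.1/(18.1 + 3.6) = 48.3779
SG_new = 1 + 48.3779/1000

1.0484


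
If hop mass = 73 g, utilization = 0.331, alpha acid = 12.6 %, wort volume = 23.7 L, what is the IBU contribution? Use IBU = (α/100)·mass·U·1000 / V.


IBU = (12.6/100)·73·0.331·1000 / 23.7

128.4615 IBU


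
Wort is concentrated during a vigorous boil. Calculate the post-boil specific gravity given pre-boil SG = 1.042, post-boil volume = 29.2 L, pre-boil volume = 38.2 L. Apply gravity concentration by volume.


SG_post = 1 + (SG_pre − 1)·V_pre/V_post
pts_pre = (1.042 − 1)·1000 = 42.0000
pts_post = 42.0000·38.2/29.2 = 54.9452
SG_post = 1 + 54.9452/1000

1.0549


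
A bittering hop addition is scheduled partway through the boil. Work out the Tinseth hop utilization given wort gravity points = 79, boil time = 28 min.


U = 1.65·0.000125^(GP/1000) · (1 − e^(−0.04·t))/4.15
bigness = 1.65·0.000125^(79/1000) = 0.8112
boil_factor = (1 − e^(−0.04·28))/4.15 = 0.1623
U = 0.8112 · 0.1623

0.1317


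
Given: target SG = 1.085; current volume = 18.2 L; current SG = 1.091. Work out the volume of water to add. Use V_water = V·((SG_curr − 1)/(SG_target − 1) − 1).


V_water = 18.2·((1.091 − 1)/(1.085 − 1) − 1)

1.2847 L


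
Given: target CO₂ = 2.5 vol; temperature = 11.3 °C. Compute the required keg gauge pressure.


psi = vols/(0.01821 + 0.09011·e^(−0.04·T)) − 14.695
psi = 2.5/(0.01821 + 0.09011·e^(−0.04·11.3)) − 14.695

18.3948 psi


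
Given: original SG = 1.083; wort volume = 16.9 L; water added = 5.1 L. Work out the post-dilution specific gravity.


SG_new = 1 + (SG_old − 1)·V_old/(V_old + V_water)
pts = (1.083 − 1)·1000·16.9/(16.9 + 5.1) = 63.7591
SG_new = 1 + 63.7591/1000

1.0638


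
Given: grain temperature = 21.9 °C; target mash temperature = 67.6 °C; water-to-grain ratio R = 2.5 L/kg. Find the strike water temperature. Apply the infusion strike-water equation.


T_strike = (0.41/R)·(T_mash − T_grain) + T_mash
T_strike = (0.41/2.5)·(67.6 − 21.9) + 67.6

75.0948 °C


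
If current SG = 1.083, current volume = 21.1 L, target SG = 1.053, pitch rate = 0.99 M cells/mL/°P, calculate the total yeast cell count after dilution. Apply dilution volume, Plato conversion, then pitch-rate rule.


V_w = V·((SG_c−1)/(SG_t−1)−1);  °P = 259 − 259/SG_t;  cells = rate·(V+V_w)·°P
V_w = 21.1·((1.083−1)/(1.053−1)−1) = 11.9434
V_final = 21.1 + 11.9434 = 33.0434
°P = 259 − 259/1.053 = 13.0361
cells = 0.99·33.0434·13.0361

426.4490 billion cells


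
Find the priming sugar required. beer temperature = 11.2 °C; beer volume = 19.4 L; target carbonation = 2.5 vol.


residual = 14.695·(0.01821 + 0.09011·e^(−0.04·T));  sugar = (target − residual)·4.0·V
residual = 14.695·(0.01821 + 0.09011·e^(−0.04·11.2)) = 1.1136
sugar = (2.5 − 1.1136)·4.0·19.4

107.5837 g


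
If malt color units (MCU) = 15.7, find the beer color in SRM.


SRM = 1.4922 · MCU^0.6859
SRM = 1.4922 · 15.7^0.6859

9.8649 SRM


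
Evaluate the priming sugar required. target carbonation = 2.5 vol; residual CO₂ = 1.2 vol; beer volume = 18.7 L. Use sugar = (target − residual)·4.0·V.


sugar = (2.5 − 1.2)·4.0·18.7

97.2400 g


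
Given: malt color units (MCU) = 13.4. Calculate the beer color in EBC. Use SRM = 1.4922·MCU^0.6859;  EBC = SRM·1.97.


SRM = 1.4922·13.4^0.6859 = 8.8493
EBC = 8.8493·1.97

17.4331 EBC


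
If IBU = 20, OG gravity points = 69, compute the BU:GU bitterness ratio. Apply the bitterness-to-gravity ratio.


BU:GU = IBU / OG_points
BU:GU = 20 / 69

0.2899


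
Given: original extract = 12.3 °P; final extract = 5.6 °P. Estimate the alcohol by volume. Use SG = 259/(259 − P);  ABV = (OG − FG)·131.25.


OG = 259/(259 − 12.3) = 1.0499
FG = 259/(259 − 5.6) = 1.0221
ABV = (1.0499 − 1.0221)·131.25

3.6433 % ABV


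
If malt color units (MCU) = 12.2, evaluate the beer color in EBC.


SRM = 1.4922·MCU^0.6859;  EBC = SRM·1.97
SRM = 1.4922·12.2^0.6859 = 8.2978
EBC = 8.2978·1.97

16.3466 EBC


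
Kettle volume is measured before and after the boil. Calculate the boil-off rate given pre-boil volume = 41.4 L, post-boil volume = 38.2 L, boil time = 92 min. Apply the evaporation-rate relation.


rate = (V_pre − V_post) / (t_min/60)
rate = (41.4 − 38.2) / (92/60)

2.0870 L/hr


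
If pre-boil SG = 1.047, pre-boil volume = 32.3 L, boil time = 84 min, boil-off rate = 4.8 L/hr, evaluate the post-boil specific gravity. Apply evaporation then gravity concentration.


V_post = V_pre − rate·(t/60);  SG_post = 1 + (SG_pre−1)·V_pre/V_post
V_post = 32.3 − 4.8·(84/60) = 25.5800
SG_post = 1 + (1.047 − 1)·32.3/25.5800

1.0593


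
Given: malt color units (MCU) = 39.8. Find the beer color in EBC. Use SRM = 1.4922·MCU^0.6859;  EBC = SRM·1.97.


SRM = 1.4922·39.8^0.6859 = 18.6718
EBC = 18.6718·1.97

36.7835 EBC


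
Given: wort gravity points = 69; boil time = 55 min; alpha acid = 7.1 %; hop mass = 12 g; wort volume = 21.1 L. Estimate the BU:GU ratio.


U = 1.65·0.000125^(GP/1000)·(1−e^(−0.04t))/4.15;  IBU = (α/100)·m·U·1000/V;  BU:GU = IBU/GP
U = 1.65·0.000125^(69/1000)·(1−e^(−0.04·55))/4.15 = 0.1902
IBU = (7.1/100)·12·0.1902·1000/21.1 = 7.6785
BU:GU = 7.6785/69

0.1113


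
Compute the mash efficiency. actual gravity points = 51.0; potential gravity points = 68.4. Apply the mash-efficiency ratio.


efficiency = actual / potential × 100
efficiency = 51.0 / 68.4 × 100

74.5614 %


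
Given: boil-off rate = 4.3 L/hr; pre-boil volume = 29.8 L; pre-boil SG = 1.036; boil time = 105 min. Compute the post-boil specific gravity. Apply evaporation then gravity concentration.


V_post = V_pre − rate·(t/60);  SG_post = 1 + (SG_pre−1)·V_pre/V_post
V_post = 29.8 − 4.3·(105/60) = 22.2750
SG_post = 1 + (1.036 − 1)·29.8/22.2750

1.0482


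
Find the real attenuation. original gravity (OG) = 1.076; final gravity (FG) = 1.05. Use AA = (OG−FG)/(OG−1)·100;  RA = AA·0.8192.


AA = (1.076 − 1.05)/(1.076 − 1)·100 = 34.2105
RA = 34.2105·0.8192

28.0253 %


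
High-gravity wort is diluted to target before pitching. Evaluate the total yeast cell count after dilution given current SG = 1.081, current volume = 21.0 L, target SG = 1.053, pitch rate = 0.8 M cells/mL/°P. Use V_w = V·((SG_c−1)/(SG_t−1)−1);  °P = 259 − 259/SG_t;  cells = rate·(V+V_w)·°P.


V_w = 21.0·((1.081−1)/(1.053−1)−1) = 11.0943
V_final = 21.0 + 11.0943 = 32.0943
°P = 259 − 259/1.053 = 13.0361
cells = 0.8·32.0943·13.0361

334.7077 billion cells


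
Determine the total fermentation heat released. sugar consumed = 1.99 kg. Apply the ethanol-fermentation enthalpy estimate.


Q = m_sugar · 590 kJ/kg
Q = 1.99 · 590

1174.1000 kJ


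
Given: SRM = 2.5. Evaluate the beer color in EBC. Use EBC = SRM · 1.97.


EBC = 2.5 · 1.97

4.9250 EBC


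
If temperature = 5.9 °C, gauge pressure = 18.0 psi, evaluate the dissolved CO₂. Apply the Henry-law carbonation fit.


vols = (P + 14.695)·(0.01821 + 0.09011·e^(−0.04·T))
vols = (18.0 + 14.695)·(0.01821 + 0.09011·e^(−0.04·5.9))

2.9222 volumes


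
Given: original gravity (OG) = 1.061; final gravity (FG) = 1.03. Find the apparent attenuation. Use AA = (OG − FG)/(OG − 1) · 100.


AA = (1.061 − 1.03)/(1.061 − 1) · 100

50.8197 %


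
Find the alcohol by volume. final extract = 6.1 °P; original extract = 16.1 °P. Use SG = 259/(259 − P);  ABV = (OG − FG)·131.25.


OG = 259/(259 − 16.1) = 1.0663
FG = 259/(259 − 6.1) = 1.0241
ABV = (1.0663 − 1.0241)·131.25

5.5338 % ABV


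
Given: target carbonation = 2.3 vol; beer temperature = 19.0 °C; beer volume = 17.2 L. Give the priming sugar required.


residual = 14.695·(0.01821 + 0.09011·e^(−0.04·T));  sugar = (target − residual)·4.0·V
residual = 14.695·(0.01821 + 0.09011·e^(−0.04·19.0)) = 0.8869
sugar = (2.3 − 0.8869)·4.0·17.2

97.2237 g


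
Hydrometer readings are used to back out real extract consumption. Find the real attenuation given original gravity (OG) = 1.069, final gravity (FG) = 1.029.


AA = (OG−FG)/(OG−1)·100;  RA = AA·0.8192
AA = (1.069 − 1.029)/(1.069 − 1)·100 = 57.9710
RA = 57.9710·0.8192

47.4899 %


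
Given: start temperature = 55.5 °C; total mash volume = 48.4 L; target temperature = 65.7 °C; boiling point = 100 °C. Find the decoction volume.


V_dec = V_total·(T_target − T_start)/(T_boil − T_start)
V_dec = 48.4·(65.7 − 55.5)/(100 − 55.5)

11.0939 L


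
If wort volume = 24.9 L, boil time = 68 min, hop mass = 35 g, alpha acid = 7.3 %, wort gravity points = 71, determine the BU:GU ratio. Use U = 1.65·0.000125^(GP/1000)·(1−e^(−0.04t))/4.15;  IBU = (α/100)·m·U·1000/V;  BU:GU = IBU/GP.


U = 1.65·0.000125^(71/1000)·(1−e^(−0.04·68))/4.15 = 0.1962
IBU = (7.3/100)·35·0.1962·1000/24.9 = 20.1332
BU:GU = 20.1332/71

0.2836


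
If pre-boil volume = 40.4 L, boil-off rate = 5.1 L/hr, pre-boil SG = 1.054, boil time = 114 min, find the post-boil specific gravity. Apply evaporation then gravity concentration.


V_post = V_pre − rate·(t/60);  SG_post = 1 + (SG_pre−1)·V_pre/V_post
V_post = 40.4 − 5.1·(114/60) = 30.7100
SG_post = 1 + (1.054 − 1)·40.4/30.7100

1.0710


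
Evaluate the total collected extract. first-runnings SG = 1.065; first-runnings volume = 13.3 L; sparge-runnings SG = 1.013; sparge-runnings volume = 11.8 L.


total = Σ (SG_i − 1)·1000·V_i
first = (1.065 − 1)·1000·13.3 = 864.5000
sparge = (1.013 − 1)·1000·11.8 = 153.4000
total = 864.5000 + 153.4000

1017.9000 gravity·L


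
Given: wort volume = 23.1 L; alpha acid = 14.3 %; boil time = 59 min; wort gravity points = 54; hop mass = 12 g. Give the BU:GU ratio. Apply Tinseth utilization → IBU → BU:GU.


U = 1.65·0.000125^(GP/1000)·(1−e^(−0.04t))/4.15;  IBU = (α/100)·m·U·1000/V;  BU:GU = IBU/GP
U = 1.65·0.000125^(54/1000)·(1−e^(−0.04·59))/4.15 = 0.2216
IBU = (14.3/100)·12·0.2216·1000/23.1 = 16.4627
BU:GU = 16.4627/54

0.3049


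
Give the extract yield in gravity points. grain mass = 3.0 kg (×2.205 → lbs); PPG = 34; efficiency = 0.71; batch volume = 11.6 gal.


points = lbs × PPG × eff / vol
lbs = 3.0 × 2.205 = 6.6150
points = 6.6150 × 34 × 0.71 / 11.6

13.7660 points


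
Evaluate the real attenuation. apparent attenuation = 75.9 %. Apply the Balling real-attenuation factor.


RA = AA · 0.8192
RA = 75.9 · 0.8192

62.1773 %


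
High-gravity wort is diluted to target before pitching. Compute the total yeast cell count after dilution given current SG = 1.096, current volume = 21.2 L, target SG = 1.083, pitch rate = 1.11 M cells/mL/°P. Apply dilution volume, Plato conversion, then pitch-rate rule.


V_w = V·((SG_c−1)/(SG_t−1)−1);  °P = 259 − 259/SG_t;  cells = rate·(V+V_w)·°P
V_w = 21.2·((1.096−1)/(1.083−1)−1) = 3.3205
V_final = 21.2 + 3.3205 = 24.5205
°P = 259 − 259/1.083 = 19.8495
cells = 1.11·24.5205·19.8495

540.2582 billion cells


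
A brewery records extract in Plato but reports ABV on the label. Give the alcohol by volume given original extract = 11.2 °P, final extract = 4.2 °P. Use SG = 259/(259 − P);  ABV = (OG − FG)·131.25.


OG = 259/(259 − 11.2) = 1.0452
FG = 259/(259 − 4.2) = 1.0165
ABV = (1.0452 − 1.0165)·131.25

3.7687 % ABV


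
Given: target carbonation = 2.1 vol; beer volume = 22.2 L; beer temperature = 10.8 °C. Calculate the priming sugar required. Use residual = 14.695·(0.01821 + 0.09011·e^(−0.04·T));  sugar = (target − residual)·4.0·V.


residual = 14.695·(0.01821 + 0.09011·e^(−0.04·10.8)) = 1.1273
sugar = (2.1 − 1.1273)·4.0·22.2

86.3796 g


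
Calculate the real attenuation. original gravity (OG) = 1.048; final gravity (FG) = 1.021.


AA = (OG−FG)/(OG−1)·100;  RA = AA·0.8192
AA = (1.048 − 1.021)/(1.048 − 1)·100 = 56.2500
RA = 56.2500·0.8192

46.0800 %


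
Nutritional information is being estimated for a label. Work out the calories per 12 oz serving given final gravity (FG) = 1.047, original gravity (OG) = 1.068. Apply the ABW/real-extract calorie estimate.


ABW = (OG−FG)·131.25·0.79/FG;  °P = 259 − 259/SG (for OG→OE and FG→AE);  RE = 0.1808·OE + 0.8192·AE;  Cal = (6.9·ABW + 4·(RE−0.1))·FG·3.55
ABW = (1.068 − 1.047)·131.25·0.79/1.047 = 2.0797
OE = 259 − 259/1.068 = 16.4906 °P
AE = 259 − 259/1.047 = 11.6266 °P
RE = 0.1808·16.4906 + 0.8192·11.6266 = 12.5060 °P
Cal = (6.9·2.0797 + 4·(12.5060−0.1))·1.047·3.55

237.7810 kcal


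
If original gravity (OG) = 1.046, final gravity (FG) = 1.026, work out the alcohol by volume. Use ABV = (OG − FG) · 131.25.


ABV = (1.046 − 1.026) · 131.25

2.6250 % ABV


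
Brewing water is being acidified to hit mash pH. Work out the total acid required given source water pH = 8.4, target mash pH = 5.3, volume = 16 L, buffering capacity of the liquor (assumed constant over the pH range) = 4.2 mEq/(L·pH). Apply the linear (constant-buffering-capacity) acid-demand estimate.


acid = buffering capacity · (pH_source − pH_target) · V
acid = 4.2 · (8.4 − 5.3) · 16

208.3200 mEq


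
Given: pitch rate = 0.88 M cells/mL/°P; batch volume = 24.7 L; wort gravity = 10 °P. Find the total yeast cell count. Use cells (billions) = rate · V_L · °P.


cells = 0.88 · 24.7 · 10

217.3600 billion cells


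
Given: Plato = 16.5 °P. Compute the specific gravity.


SG = 259/(259 − P)
SG = 259/(259 − 16.5)

1.0680


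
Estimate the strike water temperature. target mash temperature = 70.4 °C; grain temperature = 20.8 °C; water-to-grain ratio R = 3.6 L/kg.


T_strike = (0.41/R)·(T_mash − T_grain) + T_mash
T_strike = (0.41/3.6)·(70.4 − 20.8) + 70.4

76.0489 °C


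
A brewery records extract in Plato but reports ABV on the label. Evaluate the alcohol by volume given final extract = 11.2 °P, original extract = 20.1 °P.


SG = 259/(259 − P);  ABV = (OG − FG)·131.25
OG = 259/(259 − 20.1) = 1.0841
FG = 259/(259 − 11.2) = 1.0452
ABV = (1.0841 − 1.0452)·131.25

5.1106 % ABV


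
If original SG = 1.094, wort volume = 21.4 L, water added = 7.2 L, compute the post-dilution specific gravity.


SG_new = 1 + (SG_old − 1)·V_old/(V_old + V_water)
pts = (1.094 − 1)·1000·21.4/(21.4 + 7.2) = 70.3357
SG_new = 1 + 70.3357/1000

1.0703


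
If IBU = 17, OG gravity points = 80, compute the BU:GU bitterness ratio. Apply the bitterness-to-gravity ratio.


BU:GU = IBU / OG_points
BU:GU = 17 / 80

0.2125


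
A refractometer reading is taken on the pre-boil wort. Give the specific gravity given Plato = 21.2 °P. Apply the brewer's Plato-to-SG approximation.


SG = 259/(259 − P)
SG = 259/(259 − 21.2)

1.0892


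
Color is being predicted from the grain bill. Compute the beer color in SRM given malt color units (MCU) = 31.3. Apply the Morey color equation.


SRM = 1.4922 · MCU^0.6859
SRM = 1.4922 · 31.3^0.6859

15.8351 SRM


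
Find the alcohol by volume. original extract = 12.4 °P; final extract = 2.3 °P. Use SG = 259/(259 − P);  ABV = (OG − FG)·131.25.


OG = 259/(259 − 12.4) = 1.0503
FG = 259/(259 − 2.3) = 1.0090
ABV = (1.0503 − 1.0090)·131.25

5.4238 % ABV


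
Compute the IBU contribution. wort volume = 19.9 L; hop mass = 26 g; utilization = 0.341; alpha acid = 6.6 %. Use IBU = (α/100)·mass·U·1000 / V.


IBU = (6.6/100)·26·0.341·1000 / 19.9

29.4048 IBU


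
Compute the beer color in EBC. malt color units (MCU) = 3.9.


SRM = 1.4922·MCU^0.6859;  EBC = SRM·1.97
SRM = 1.4922·3.9^0.6859 = 3.7952
EBC = 3.7952·1.97

7.4766 EBC


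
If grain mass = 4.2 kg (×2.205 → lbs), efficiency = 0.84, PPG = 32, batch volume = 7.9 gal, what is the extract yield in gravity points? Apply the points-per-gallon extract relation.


points = lbs × PPG × eff / vol
lbs = 4.2 × 2.205 = 9.2610
points = 9.2610 × 32 × 0.84 / 7.9

31.5108 points


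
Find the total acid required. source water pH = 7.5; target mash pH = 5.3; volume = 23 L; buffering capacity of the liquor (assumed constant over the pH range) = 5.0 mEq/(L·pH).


acid = buffering capacity · (pH_source − pH_target) · V
acid = 5.0 · (7.5 − 5.3) · 23

253.0000 mEq


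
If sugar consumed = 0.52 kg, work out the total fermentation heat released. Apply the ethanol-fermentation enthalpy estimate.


Q = m_sugar · 590 kJ/kg
Q = 0.52 · 590

306.8000 kJ


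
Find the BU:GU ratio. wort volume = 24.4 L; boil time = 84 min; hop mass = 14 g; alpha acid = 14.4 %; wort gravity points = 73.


U = 1.65·0.000125^(GP/1000)·(1−e^(−0.04t))/4.15;  IBU = (α/100)·m·U·1000/V;  BU:GU = IBU/GP
U = 1.65·0.000125^(73/1000)·(1−e^(−0.04·84))/4.15 = 0.1991
IBU = (14.4/100)·14·0.1991·1000/24.4 = 16.4535
BU:GU = 16.4535/73

0.2254


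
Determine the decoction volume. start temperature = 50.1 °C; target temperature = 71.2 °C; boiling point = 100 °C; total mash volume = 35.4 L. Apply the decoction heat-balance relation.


V_dec = V_total·(T_target − T_start)/(T_boil − T_start)
V_dec = 35.4·(71.2 − 50.1)/(100 − 50.1)

14.9687 L


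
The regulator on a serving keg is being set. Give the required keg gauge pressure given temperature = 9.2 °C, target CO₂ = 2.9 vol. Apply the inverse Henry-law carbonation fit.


psi = vols/(0.01821 + 0.09011·e^(−0.04·T)) − 14.695
psi = 2.9/(0.01821 + 0.09011·e^(−0.04·9.2)) − 14.695

21.2956 psi


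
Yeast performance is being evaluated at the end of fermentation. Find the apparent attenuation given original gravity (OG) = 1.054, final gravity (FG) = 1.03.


AA = (OG − FG)/(OG − 1) · 100
AA = (1.054 − 1.03)/(1.054 − 1) · 100

44.4444 %


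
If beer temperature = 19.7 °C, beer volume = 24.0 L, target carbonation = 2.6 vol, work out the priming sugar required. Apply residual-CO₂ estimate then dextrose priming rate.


residual = 14.695·(0.01821 + 0.09011·e^(−0.04·T));  sugar = (target − residual)·4.0·V
residual = 14.695·(0.01821 + 0.09011·e^(−0.04·19.7)) = 0.8698
sugar = (2.6 − 0.8698)·4.0·24.0

166.1025 g


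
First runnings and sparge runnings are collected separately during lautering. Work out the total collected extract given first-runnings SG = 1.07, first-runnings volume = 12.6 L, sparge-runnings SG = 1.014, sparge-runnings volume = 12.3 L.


total = Σ (SG_i − 1)·1000·V_i
first = (1.07 − 1)·1000·12.6 = 882.0000
sparge = (1.014 − 1)·1000·12.3 = 172.2000
total = 882.0000 + 172.2000

1054.2000 gravity·L


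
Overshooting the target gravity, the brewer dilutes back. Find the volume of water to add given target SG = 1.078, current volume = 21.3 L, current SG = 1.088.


V_water = V·((SG_curr − 1)/(SG_target − 1) − 1)
V_water = 21.3·((1.088 − 1)/(1.078 − 1) − 1)

2.7308 L


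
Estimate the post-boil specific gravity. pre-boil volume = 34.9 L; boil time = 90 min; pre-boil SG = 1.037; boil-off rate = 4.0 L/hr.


V_post = V_pre − rate·(t/60);  SG_post = 1 + (SG_pre−1)·V_pre/V_post
V_post = 34.9 − 4.0·(90/60) = 28.9000
SG_post = 1 + (1.037 − 1)·34.9/28.9000

1.0447


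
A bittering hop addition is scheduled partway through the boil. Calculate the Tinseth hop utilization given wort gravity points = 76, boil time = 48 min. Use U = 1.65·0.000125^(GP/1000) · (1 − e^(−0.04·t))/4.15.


bigness = 1.65·0.000125^(76/1000) = 0.8334
boil_factor = (1 − e^(−0.04·48))/4.15 = 0.2056
U = 0.8334 · 0.2056

0.1714


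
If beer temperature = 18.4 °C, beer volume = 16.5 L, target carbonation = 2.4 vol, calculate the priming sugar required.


residual = 14.695·(0.01821 + 0.09011·e^(−0.04·T));  sugar = (target − residual)·4.0·V
residual = 14.695·(0.01821 + 0.09011·e^(−0.04·18.4)) = 0.9019
sugar = (2.4 − 0.9019)·4.0·16.5

98.8742 g


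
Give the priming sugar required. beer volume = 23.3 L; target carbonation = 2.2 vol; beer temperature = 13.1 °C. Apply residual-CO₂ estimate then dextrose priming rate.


residual = 14.695·(0.01821 + 0.09011·e^(−0.04·T));  sugar = (target − residual)·4.0·V
residual = 14.695·(0.01821 + 0.09011·e^(−0.04·13.1)) = 1.0517
sugar = (2.2 − 1.0517)·4.0·23.3

107.0218 g


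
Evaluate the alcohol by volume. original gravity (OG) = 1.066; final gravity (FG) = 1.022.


ABV = (OG − FG) · 131.25
ABV = (1.066 − 1.022) · 131.25

5.7750 % ABV


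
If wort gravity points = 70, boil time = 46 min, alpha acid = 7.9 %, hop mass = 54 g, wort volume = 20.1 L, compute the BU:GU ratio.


U = 1.65·0.000125^(GP/1000)·(1−e^(−0.04t))/4.15;  IBU = (α/100)·m·U·1000/V;  BU:GU = IBU/GP
U = 1.65·0.000125^(70/1000)·(1−e^(−0.04·46))/4.15 = 0.1783
IBU = (7.9/100)·54·0.1783·1000/20.1 = 37.8386
BU:GU = 37.8386/70

0.5406


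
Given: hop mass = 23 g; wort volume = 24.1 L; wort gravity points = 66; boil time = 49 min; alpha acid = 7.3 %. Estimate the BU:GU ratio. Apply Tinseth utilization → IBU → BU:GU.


U = 1.65·0.000125^(GP/1000)·(1−e^(−0.04t))/4.15;  IBU = (α/100)·m·U·1000/V;  BU:GU = IBU/GP
U = 1.65·0.000125^(66/1000)·(1−e^(−0.04·49))/4.15 = 0.1888
IBU = (7.3/100)·23·0.1888·1000/24.1 = 13.1501
BU:GU = 13.1501/66

0.1992


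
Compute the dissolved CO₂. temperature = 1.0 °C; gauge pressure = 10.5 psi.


vols = (P + 14.695)·(0.01821 + 0.09011·e^(−0.04·T))
vols = (10.5 + 14.695)·(0.01821 + 0.09011·e^(−0.04·1.0))

2.6401 volumes


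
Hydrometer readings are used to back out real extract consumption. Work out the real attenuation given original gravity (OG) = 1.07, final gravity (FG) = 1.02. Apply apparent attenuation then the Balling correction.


AA = (OG−FG)/(OG−1)·100;  RA = AA·0.8192
AA = (1.07 − 1.02)/(1.07 − 1)·100 = 71.4286
RA = 71.4286·0.8192

58.5143 %


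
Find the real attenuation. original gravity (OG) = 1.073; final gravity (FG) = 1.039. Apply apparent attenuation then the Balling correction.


AA = (OG−FG)/(OG−1)·100;  RA = AA·0.8192
AA = (1.073 − 1.039)/(1.073 − 1)·100 = 46.5753
RA = 46.5753·0.8192

38.1545 %


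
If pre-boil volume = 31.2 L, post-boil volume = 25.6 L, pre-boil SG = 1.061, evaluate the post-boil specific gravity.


SG_post = 1 + (SG_pre − 1)·V_pre/V_post
pts_pre = (1.061 − 1)·1000 = 61.0000
pts_post = 61.0000·31.2/25.6 = 74.3437
SG_post = 1 + 74.3437/1000

1.0743


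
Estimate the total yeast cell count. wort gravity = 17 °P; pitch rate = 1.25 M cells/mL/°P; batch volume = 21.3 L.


cells (billions) = rate · V_L · °P
cells = 1.25 · 21.3 · 17

452.6250 billion cells


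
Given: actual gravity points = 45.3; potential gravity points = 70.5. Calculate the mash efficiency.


efficiency = actual / potential × 100
efficiency = 45.3 / 70.5 × 100

64.2553 %


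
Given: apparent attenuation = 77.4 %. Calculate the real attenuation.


RA = AA · 0.8192
RA = 77.4 · 0.8192

63.4061 %


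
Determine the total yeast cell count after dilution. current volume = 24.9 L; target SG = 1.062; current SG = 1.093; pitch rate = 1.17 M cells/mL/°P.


V_w = V·((SG_c−1)/(SG_t−1)−1);  °P = 259 − 259/SG_t;  cells = rate·(V+V_w)·°P
V_w = 24.9·((1.093−1)/(1.062−1)−1) = 12.4500
V_final = 24.9 + 12.4500 = 37.3500
°P = 259 − 259/1.062 = 15.1205
cells = 1.17·37.3500·15.1205

660.7595 billion cells


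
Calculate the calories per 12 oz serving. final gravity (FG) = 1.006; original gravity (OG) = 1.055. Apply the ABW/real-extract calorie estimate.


ABW = (OG−FG)·131.25·0.79/FG;  °P = 259 − 259/SG (for OG→OE and FG→AE);  RE = 0.1808·OE + 0.8192·AE;  Cal = (6.9·ABW + 4·(RE−0.1))·FG·3.55
ABW = (1.055 − 1.006)·131.25·0.79/1.006 = 5.0504
OE = 259 − 259/1.055 = 13.5024 °P
AE = 259 − 259/1.006 = 1.5447 °P
RE = 0.1808·13.5024 + 0.8192·1.5447 = 3.7067 °P
Cal = (6.9·5.0504 + 4·(3.7067−0.1))·1.006·3.55

175.9735 kcal


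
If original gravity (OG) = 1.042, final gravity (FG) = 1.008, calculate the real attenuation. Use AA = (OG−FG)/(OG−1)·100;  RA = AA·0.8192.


AA = (1.042 − 1.008)/(1.042 − 1)·100 = 80.9524
RA = 80.9524·0.8192

66.3162 %


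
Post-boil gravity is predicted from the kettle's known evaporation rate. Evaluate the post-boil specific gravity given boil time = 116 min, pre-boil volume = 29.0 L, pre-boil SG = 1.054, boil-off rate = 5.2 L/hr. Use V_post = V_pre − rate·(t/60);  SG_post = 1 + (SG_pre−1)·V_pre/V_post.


V_post = 29.0 − 5.2·(116/60) = 18.9467
SG_post = 1 + (1.054 − 1)·29.0/18.9467

1.0827


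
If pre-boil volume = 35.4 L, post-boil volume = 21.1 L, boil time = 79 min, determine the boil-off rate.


rate = (V_pre − V_post) / (t_min/60)
rate = (35.4 − 21.1) / (79/60)

10.8608 L/hr


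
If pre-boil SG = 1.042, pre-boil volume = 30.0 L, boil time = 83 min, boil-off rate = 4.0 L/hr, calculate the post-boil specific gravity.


V_post = V_pre − rate·(t/60);  SG_post = 1 + (SG_pre−1)·V_pre/V_post
V_post = 30.0 − 4.0·(83/60) = 24.4667
SG_post = 1 + (1.042 − 1)·30.0/24.4667

1.0515


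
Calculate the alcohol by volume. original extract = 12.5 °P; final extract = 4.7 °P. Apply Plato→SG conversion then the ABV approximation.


SG = 259/(259 − P);  ABV = (OG − FG)·131.25
OG = 259/(259 − 12.5) = 1.0507
FG = 259/(259 − 4.7) = 1.0185
ABV = (1.0507 − 1.0185)·131.25

4.2299 % ABV


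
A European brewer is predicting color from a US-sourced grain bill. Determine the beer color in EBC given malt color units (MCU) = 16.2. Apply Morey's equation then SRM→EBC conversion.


SRM = 1.4922·MCU^0.6859;  EBC = SRM·1.97
SRM = 1.4922·16.2^0.6859 = 10.0794
EBC = 10.0794·1.97

19.8564 EBC


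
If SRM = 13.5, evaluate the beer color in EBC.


EBC = SRM · 1.97
EBC = 13.5 · 1.97

26.5950 EBC


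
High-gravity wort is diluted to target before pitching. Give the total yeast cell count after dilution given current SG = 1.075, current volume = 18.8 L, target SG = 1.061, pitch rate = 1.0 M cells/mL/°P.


V_w = V·((SG_c−1)/(SG_t−1)−1);  °P = 259 − 259/SG_t;  cells = rate·(V+V_w)·°P
V_w = 18.8·((1.075−1)/(1.061−1)−1) = 4.3148
V_final = 18.8 + 4.3148 = 23.1148
°P = 259 − 259/1.061 = 14.8907
cells = 1.0·23.1148·14.8907

344.1942 billion cells


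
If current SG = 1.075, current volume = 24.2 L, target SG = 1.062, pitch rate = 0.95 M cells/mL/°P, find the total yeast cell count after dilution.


V_w = V·((SG_c−1)/(SG_t−1)−1);  °P = 259 − 259/SG_t;  cells = rate·(V+V_w)·°P
V_w = 24.2·((1.075−1)/(1.062−1)−1) = 5.0742
V_final = 24.2 + 5.0742 = 29.2742
°P = 259 − 259/1.062 = 15.1205
cells = 0.95·29.2742·15.1205

420.5092 billion cells


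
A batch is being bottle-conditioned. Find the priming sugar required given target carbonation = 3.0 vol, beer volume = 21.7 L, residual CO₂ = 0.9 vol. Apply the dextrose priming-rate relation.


sugar = (target − residual)·4.0·V
sugar = (3.0 − 0.9)·4.0·21.7

182.2800 g


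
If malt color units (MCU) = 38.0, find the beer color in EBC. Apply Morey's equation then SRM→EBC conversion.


SRM = 1.4922·MCU^0.6859;  EBC = SRM·1.97
SRM = 1.4922·38.0^0.6859 = 18.0884
EBC = 18.0884·1.97

35.6342 EBC


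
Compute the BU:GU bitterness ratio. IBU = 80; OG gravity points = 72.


BU:GU = IBU / OG_points
BU:GU = 80 / 72

1.1111


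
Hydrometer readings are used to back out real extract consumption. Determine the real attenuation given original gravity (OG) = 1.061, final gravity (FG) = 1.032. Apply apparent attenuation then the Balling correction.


AA = (OG−FG)/(OG−1)·100;  RA = AA·0.8192
AA = (1.061 − 1.032)/(1.061 − 1)·100 = 47.5410
RA = 47.5410·0.8192

38.9456 %


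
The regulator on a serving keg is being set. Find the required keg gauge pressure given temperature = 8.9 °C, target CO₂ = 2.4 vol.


psi = vols/(0.01821 + 0.09011·e^(−0.04·T)) − 14.695
psi = 2.4/(0.01821 + 0.09011·e^(−0.04·8.9)) − 14.695

14.8146 psi


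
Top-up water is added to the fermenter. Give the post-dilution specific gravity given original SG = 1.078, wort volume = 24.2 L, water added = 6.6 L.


SG_new = 1 + (SG_old − 1)·V_old/(V_old + V_water)
pts = (1.078 − 1)·1000·24.2/(24.2 + 6.6) = 61.2857
SG_new = 1 + 61.2857/1000

1.0613


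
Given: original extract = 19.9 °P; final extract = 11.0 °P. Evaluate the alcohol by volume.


SG = 259/(259 − P);  ABV = (OG − FG)·131.25
OG = 259/(259 − 19.9) = 1.0832
FG = 259/(259 − 11.0) = 1.0444
ABV = (1.0832 − 1.0444)·131.25

5.1022 % ABV


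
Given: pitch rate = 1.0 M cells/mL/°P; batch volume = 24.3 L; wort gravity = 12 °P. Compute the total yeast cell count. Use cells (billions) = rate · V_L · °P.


cells = 1.0 · 24.3 · 12

291.6000 billion cells


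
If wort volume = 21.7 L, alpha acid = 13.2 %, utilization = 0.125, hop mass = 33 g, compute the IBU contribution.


IBU = (α/100)·mass·U·1000 / V
IBU = (13.2/100)·33·0.125·1000 / 21.7

25.0922 IBU


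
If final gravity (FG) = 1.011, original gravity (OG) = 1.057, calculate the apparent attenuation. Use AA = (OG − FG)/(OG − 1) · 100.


AA = (1.057 − 1.011)/(1.057 − 1) · 100

80.7018 %


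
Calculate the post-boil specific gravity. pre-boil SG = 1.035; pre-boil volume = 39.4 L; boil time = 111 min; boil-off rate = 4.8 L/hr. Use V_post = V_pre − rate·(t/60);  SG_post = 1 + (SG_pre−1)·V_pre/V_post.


V_post = 39.4 − 4.8·(111/60) = 30.5200
SG_post = 1 + (1.035 − 1)·39.4/30.5200

1.0452


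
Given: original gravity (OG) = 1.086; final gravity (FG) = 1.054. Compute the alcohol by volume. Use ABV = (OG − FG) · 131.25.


ABV = (1.086 − 1.054) · 131.25

4.2000 % ABV


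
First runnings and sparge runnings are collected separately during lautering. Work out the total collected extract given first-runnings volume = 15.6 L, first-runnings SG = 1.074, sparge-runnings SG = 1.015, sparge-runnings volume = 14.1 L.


total = Σ (SG_i − 1)·1000·V_i
first = (1.074 − 1)·1000·15.6 = 1154.4000
sparge = (1.015 − 1)·1000·14.1 = 211.5000
total = 1154.4000 + 211.5000

1365.9000 gravity·L


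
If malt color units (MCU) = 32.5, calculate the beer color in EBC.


SRM = 1.4922·MCU^0.6859;  EBC = SRM·1.97
SRM = 1.4922·32.5^0.6859 = 16.2490
EBC = 16.2490·1.97

32.0106 EBC


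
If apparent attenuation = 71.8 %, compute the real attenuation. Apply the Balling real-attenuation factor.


RA = AA · 0.8192
RA = 71.8 · 0.8192

58.8186 %


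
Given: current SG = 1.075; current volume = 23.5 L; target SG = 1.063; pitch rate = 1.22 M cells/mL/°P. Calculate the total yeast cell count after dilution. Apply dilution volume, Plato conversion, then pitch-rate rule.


V_w = V·((SG_c−1)/(SG_t−1)−1);  °P = 259 − 259/SG_t;  cells = rate·(V+V_w)·°P
V_w = 23.5·((1.075−1)/(1.063−1)−1) = 4.4762
V_final = 23.5 + 4.4762 = 27.9762
°P = 259 − 259/1.063 = 15.3500
cells = 1.22·27.9762·15.3500

523.9085 billion cells


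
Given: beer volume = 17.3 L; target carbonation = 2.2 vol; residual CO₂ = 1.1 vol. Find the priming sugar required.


sugar = (target − residual)·4.0·V
sugar = (2.2 − 1.1)·4.0·17.3

76.1200 g


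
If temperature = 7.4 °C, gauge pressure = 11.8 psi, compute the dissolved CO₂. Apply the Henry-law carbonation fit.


vols = (P + 14.695)·(0.01821 + 0.09011·e^(−0.04·T))
vols = (11.8 + 14.695)·(0.01821 + 0.09011·e^(−0.04·7.4))

2.2582 volumes


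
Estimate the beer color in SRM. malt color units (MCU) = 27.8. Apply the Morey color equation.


SRM = 1.4922 · MCU^0.6859
SRM = 1.4922 · 27.8^0.6859

14.5981 SRM


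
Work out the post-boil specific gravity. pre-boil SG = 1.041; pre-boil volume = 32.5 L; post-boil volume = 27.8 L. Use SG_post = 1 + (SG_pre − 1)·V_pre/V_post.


pts_pre = (1.041 − 1)·1000 = 41.0000
pts_post = 41.0000·32.5/27.8 = 47.9317
SG_post = 1 + 47.9317/1000

1.0479


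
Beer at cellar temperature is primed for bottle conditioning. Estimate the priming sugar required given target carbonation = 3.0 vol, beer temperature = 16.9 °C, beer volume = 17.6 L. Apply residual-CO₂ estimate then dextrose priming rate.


residual = 14.695·(0.01821 + 0.09011·e^(−0.04·T));  sugar = (target − residual)·4.0·V
residual = 14.695·(0.01821 + 0.09011·e^(−0.04·16.9)) = 0.9411
sugar = (3.0 − 0.9411)·4.0·17.6

144.9445 g


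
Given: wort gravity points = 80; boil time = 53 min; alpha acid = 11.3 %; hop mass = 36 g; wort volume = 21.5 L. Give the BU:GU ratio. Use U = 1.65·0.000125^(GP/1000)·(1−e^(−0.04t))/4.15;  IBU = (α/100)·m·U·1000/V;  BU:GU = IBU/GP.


U = 1.65·0.000125^(80/1000)·(1−e^(−0.04·53))/4.15 = 0.1705
IBU = (11.3/100)·36·0.1705·1000/21.5 = 32.2551
BU:GU = 32.2551/80

0.4032


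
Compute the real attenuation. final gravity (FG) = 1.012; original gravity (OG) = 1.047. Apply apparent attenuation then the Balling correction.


AA = (OG−FG)/(OG−1)·100;  RA = AA·0.8192
AA = (1.047 − 1.012)/(1.047 − 1)·100 = 74.4681
RA = 74.4681·0.8192

61.0043 %


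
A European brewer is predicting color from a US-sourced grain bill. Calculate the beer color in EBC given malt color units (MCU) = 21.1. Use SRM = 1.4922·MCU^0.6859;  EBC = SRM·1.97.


SRM = 1.4922·21.1^0.6859 = 12.0824
EBC = 12.0824·1.97

23.8023 EBC


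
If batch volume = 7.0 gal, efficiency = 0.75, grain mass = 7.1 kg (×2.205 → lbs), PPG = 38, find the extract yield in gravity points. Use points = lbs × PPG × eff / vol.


lbs = 7.1 × 2.205 = 15.6555
points = 15.6555 × 38 × 0.75 / 7.0

63.7402 points


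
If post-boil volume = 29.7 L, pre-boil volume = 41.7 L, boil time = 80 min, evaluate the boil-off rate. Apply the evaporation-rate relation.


rate = (V_pre − V_post) / (t_min/60)
rate = (41.7 − 29.7) / (80/60)

9.0000 L/hr


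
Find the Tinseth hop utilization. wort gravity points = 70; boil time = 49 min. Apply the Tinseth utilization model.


U = 1.65·0.000125^(GP/1000) · (1 − e^(−0.04·t))/4.15
bigness = 1.65·0.000125^(70/1000) = 0.8796
boil_factor = (1 − e^(−0.04·49))/4.15 = 0.2070
U = 0.8796 · 0.2070

0.1821


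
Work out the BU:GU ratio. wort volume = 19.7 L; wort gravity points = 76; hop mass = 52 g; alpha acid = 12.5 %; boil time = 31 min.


U = 1.65·0.000125^(GP/1000)·(1−e^(−0.04t))/4.15;  IBU = (α/100)·m·U·1000/V;  BU:GU = IBU/GP
U = 1.65·0.000125^(76/1000)·(1−e^(−0.04·31))/4.15 = 0.1427
IBU = (12.5/100)·52·0.1427·1000/19.7 = 47.0850
BU:GU = 47.0850/76

0.6195


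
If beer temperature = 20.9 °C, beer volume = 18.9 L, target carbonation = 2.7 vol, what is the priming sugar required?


residual = 14.695·(0.01821 + 0.09011·e^(−0.04·T));  sugar = (target − residual)·4.0·V
residual = 14.695·(0.01821 + 0.09011·e^(−0.04·20.9)) = 0.8415
sugar = (2.7 − 0.8415)·4.0·18.9

140.4993 g
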